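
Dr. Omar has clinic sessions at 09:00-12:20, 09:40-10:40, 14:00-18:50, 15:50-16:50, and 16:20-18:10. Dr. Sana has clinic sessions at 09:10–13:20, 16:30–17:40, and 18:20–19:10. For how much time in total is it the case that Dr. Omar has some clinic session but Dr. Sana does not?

3 h 20 min

First set merges to 09:00–12:20, 14:00–18:50.
A \ B = 09:00–09:10, 14:00–16:30, 17:40–18:20.
Total: 10 min + 2 h 30 min + 40 min = 3 h 20 min.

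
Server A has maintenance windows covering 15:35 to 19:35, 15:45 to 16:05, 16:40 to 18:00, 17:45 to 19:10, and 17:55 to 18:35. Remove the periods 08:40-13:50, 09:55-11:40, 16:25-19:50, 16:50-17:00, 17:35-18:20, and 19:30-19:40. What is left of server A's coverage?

A, merged: 15:35-19:35.
B, merged: 08:40-13:50, 16:25-19:50.
15:35-19:35 minus B → 15:35-16:25.

15:35-16:25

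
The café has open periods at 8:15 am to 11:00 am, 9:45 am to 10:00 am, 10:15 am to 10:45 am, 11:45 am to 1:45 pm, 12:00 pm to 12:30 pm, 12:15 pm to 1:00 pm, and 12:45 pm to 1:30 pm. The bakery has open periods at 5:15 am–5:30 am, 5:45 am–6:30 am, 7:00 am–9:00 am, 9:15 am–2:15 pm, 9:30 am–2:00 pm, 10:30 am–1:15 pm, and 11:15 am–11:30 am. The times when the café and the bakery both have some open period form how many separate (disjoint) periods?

3

A, merged: 8:15 am–11:00 am, 11:45 am–1:45 pm.
B, merged: 5:15 am–5:30 am, 5:45 am–6:30 am, 7:00 am–9:00 am, 9:15 am–2:15 pm.
A ∩ B = 8:15 am–9:00 am, 9:15 am–11:00 am, 11:45 am–1:45 pm.
That is 3 disjoint pieces.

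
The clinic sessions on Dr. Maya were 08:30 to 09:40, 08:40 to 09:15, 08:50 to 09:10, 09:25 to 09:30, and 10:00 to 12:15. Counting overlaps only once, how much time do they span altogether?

Merged: 08:30-09:40, 10:00-12:15.
Lengths: 1 h 10 min + 2 h 15 min = 3 h 25 min.

3 h 25 min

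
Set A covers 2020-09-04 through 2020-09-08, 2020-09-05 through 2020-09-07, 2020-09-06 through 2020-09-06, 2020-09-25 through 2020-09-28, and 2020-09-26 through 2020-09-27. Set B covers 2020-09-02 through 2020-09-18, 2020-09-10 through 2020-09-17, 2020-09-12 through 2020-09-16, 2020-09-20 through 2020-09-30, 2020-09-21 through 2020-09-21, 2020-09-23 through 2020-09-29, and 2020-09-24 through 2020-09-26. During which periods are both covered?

2020-09-04 through 2020-09-08, 2020-09-25 through 2020-09-28

First set merges to 2020-09-04 through 2020-09-08, 2020-09-25 through 2020-09-28.
Second set merges to 2020-09-02 through 2020-09-18, 2020-09-20 through 2020-09-30.
2020-09-04 through 2020-09-08 overlaps B on 2020-09-04 through 2020-09-08.
2020-09-25 through 2020-09-28 overlaps B on 2020-09-25 through 2020-09-28.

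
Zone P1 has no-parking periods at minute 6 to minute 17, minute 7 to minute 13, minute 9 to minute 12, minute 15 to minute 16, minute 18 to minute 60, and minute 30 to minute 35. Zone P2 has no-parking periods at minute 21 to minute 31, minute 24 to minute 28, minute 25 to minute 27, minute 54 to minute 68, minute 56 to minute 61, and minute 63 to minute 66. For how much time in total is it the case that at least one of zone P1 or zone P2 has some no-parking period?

First set merges to minute 6 to minute 17, minute 18 to minute 60.
Second set merges to minute 21 to minute 31, minute 54 to minute 68.
A ∪ B = minute 6 to minute 17, minute 18 to minute 68.
Total: 11 minutes + 50 minutes = 61 minutes.

61 minutes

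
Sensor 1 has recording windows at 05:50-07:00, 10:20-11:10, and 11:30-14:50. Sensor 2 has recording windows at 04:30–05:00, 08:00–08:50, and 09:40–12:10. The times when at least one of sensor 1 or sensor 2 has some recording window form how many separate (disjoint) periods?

4

A ∪ B = 04:30–05:00, 05:50–07:00, 08:00–08:50, 09:40–14:50.
That is 4 disjoint pieces.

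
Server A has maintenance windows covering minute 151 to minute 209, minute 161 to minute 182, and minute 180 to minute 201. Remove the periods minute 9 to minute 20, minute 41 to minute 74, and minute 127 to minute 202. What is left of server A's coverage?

Merge the first list: minute 151 to minute 209.
minute 151 to minute 209 \ B = minute 202 to minute 209.

minute 202 to minute 209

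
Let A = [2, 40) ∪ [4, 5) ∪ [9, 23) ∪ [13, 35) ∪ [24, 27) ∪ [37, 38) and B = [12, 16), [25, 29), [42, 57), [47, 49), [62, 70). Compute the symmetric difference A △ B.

[2, 12) ∪ [16, 25) ∪ [29, 40) ∪ [42, 57) ∪ [62, 70)

Merge the first list: [2, 40).
Merge the second list: [12, 16), [25, 29), [42, 57), [62, 70).
A \ B = [2, 12), [16, 25), [29, 40).
B \ A = [42, 57), [62, 70).
Union of the two gives the symmetric difference.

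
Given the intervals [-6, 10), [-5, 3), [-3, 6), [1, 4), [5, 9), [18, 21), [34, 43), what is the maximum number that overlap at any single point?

Sweep endpoints in order; track running count of active intervals.
Peak of 4 reached at 1.

4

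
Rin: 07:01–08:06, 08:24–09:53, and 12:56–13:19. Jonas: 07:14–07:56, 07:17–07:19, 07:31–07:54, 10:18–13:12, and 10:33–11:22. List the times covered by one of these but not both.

Merge the second list: 07:14–07:56, 10:18–13:12.
A but not B: 07:01–07:14, 07:56–08:06, 08:24–09:53, 13:12–13:19.
B but not A: 10:18–12:56.
Combining gives A △ B.

07:01–07:14, 07:56–08:06, 08:24–09:53, 10:18–12:56, 13:12–13:19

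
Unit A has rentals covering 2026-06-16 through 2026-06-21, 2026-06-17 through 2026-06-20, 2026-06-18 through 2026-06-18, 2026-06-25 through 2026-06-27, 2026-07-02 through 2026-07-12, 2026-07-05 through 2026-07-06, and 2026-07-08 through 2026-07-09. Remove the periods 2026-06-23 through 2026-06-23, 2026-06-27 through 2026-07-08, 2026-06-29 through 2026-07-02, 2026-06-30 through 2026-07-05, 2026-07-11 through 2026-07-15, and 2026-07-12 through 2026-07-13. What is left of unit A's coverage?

2026-06-16 through 2026-06-21, 2026-06-25 through 2026-06-26, 2026-07-09 through 2026-07-10

A, merged: 2026-06-16 through 2026-06-21, 2026-06-25 through 2026-06-27, 2026-07-02 through 2026-07-12.
B, merged: 2026-06-23 through 2026-06-23, 2026-06-27 through 2026-07-08, 2026-07-11 through 2026-07-15.
2026-06-16 through 2026-06-21 is untouched.
2026-06-25 through 2026-06-27 with B removed leaves 2026-06-25 through 2026-06-26.
2026-07-02 through 2026-07-12 with B removed leaves 2026-07-09 through 2026-07-10.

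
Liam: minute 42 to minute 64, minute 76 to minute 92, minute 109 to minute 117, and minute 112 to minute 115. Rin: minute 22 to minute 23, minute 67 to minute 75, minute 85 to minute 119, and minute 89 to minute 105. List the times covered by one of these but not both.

A, merged: minute 42 to minute 64, minute 76 to minute 92, minute 109 to minute 117.
B, merged: minute 22 to minute 23, minute 67 to minute 75, minute 85 to minute 119.
A but not B: minute 42 to minute 64, minute 76 to minute 85.
B but not A: minute 22 to minute 23, minute 67 to minute 75, minute 92 to minute 109, minute 117 to minute 119.
Combining gives A △ B.

minute 22 to minute 23, minute 42 to minute 64, minute 67 to minute 75, minute 76 to minute 85, minute 92 to minute 109, minute 117 to minute 119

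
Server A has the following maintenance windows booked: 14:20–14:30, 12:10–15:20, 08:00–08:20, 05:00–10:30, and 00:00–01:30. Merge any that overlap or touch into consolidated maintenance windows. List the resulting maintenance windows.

00:00–01:30, 05:00–10:30, 12:10–15:20

Sort by start: 00:00–01:30, 05:00–10:30, 08:00–08:20, 12:10–15:20, 14:20–14:30.
05:00–10:30 is disjoint → start new block.
08:00–08:20 overlaps/touches 05:00–10:30 → extend to 05:00–10:30.
12:10–15:20 is disjoint → start new block.
14:20–14:30 overlaps/touches 12:10–15:20 → extend to 12:10–15:20.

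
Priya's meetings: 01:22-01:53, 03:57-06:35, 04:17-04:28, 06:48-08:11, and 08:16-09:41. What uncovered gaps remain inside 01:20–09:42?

After merging, the occupied span is 01:22–01:53, 03:57–06:35, 06:48–08:11, 08:16–09:41.
Complement within 01:20–09:42: 01:20–01:22, 01:53–03:57, 06:35–06:48, 08:11–08:16, 09:41–09:42.

01:20–01:22, 01:53–03:57, 06:35–06:48, 08:11–08:16, 09:41–09:42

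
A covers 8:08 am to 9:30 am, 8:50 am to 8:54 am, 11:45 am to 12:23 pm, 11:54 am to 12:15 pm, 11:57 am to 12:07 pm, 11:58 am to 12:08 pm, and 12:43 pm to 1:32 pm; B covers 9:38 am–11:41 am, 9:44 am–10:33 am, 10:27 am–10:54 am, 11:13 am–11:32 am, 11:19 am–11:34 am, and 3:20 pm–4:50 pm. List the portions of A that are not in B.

8:08 am-9:30 am, 11:45 am-12:23 pm, 12:43 pm-1:32 pm

Merge the first list: 8:08 am-9:30 am, 11:45 am-12:23 pm, 12:43 pm-1:32 pm.
Merge the second list: 9:38 am-11:41 am, 3:20 pm-4:50 pm.
8:08 am-9:30 am: no B overlap → unchanged.
11:45 am-12:23 pm: no B overlap → unchanged.
12:43 pm-1:32 pm: no B overlap → unchanged.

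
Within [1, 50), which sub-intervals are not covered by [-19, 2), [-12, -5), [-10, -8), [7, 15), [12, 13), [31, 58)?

[2, 7) ∪ [15, 31)

Covered (merged): [-19, 2), [7, 15), [31, 58).
Gaps within [1, 50): [2, 7), [15, 31).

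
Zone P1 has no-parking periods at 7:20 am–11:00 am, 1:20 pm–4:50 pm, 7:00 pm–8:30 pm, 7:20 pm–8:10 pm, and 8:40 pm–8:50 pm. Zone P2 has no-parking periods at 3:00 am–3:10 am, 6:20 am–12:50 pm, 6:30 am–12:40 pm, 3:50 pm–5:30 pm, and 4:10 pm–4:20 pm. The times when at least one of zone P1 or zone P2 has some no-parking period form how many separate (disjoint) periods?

5

First set merges to 7:20 am-11:00 am, 1:20 pm-4:50 pm, 7:00 pm-8:30 pm, 8:40 pm-8:50 pm.
Second set merges to 3:00 am-3:10 am, 6:20 am-12:50 pm, 3:50 pm-5:30 pm.
A ∪ B = 3:00 am-3:10 am, 6:20 am-12:50 pm, 1:20 pm-5:30 pm, 7:00 pm-8:30 pm, 8:40 pm-8:50 pm.
That is 5 disjoint pieces.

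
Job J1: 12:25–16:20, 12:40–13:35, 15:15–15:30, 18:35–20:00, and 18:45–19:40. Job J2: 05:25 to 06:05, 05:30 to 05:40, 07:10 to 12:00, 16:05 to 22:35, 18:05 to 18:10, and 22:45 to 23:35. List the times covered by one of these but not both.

05:25–06:05, 07:10–12:00, 12:25–16:05, 16:20–18:35, 20:00–22:35, 22:45–23:35

First set merges to 12:25–16:20, 18:35–20:00.
Second set merges to 05:25–06:05, 07:10–12:00, 16:05–22:35, 22:45–23:35.
A but not B: 12:25–16:05.
B but not A: 05:25–06:05, 07:10–12:00, 16:20–18:35, 20:00–22:35, 22:45–23:35.
Combining gives A △ B.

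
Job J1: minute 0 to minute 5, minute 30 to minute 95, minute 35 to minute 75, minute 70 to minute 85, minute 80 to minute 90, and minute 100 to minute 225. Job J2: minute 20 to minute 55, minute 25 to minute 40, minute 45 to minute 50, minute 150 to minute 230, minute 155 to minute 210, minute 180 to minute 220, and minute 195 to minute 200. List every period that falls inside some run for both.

First set merges to minute 0 to minute 5, minute 30 to minute 95, minute 100 to minute 225.
Second set merges to minute 20 to minute 55, minute 150 to minute 230.
minute 0 to minute 5: no overlap with the second set.
minute 30 to minute 95 meets the second set on minute 30 to minute 55.
minute 100 to minute 225 meets the second set on minute 150 to minute 225.

minute 30 to minute 55, minute 150 to minute 225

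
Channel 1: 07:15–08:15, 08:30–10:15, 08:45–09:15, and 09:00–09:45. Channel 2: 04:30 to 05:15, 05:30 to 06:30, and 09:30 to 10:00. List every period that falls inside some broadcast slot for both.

09:30–10:00

Merge the first list: 07:15–08:15, 08:30–10:15.
07:15–08:15: no overlap with the second set.
08:30–10:15 meets the second set on 09:30–10:00.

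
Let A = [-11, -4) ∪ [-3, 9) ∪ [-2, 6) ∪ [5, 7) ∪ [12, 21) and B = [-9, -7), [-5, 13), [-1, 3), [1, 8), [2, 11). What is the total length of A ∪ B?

A, merged: [-11, -4), [-3, 9), [12, 21).
B, merged: [-9, -7), [-5, 13).
A ∪ B = [-11, 21).
Total: 32.

32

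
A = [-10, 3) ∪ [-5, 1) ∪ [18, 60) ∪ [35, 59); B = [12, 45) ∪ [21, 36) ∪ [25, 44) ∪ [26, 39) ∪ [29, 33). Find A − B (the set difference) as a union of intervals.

A, merged: [-10, 3), [18, 60).
B, merged: [12, 45).
[-10, 3): nothing removed.
[18, 60) \ B = [45, 60).

[-10, 3) ∪ [45, 60)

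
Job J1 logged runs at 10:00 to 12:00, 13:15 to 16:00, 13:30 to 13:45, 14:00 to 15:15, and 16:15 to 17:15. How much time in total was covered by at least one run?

Merged: 10:00–12:00, 13:15–16:00, 16:15–17:15.
Lengths: 2 h + 2 h 45 min + 1 h = 5 h 45 min.

5 h 45 min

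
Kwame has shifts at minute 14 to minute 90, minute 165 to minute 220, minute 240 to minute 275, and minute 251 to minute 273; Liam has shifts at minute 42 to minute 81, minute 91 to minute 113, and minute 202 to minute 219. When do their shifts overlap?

First set merges to minute 14 to minute 90, minute 165 to minute 220, minute 240 to minute 275.
minute 14 to minute 90 ∩ B → minute 42 to minute 81.
minute 165 to minute 220 ∩ B → minute 202 to minute 219.
minute 240 to minute 275 meets no B interval.

minute 42 to minute 81, minute 202 to minute 219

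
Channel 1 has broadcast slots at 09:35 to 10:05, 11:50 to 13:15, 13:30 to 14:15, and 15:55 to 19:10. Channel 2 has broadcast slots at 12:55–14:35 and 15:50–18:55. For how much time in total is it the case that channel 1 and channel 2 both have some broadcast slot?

A ∩ B = 12:55-13:15, 13:30-14:15, 15:55-18:55.
Total: 20 min + 45 min + 3 h = 4 h 5 min.

4 h 5 min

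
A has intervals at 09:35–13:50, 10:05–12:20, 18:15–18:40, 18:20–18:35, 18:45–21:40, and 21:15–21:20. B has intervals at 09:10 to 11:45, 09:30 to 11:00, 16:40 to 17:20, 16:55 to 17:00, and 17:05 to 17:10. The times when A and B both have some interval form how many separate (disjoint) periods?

1

First set merges to 09:35–13:50, 18:15–18:40, 18:45–21:40.
Second set merges to 09:10–11:45, 16:40–17:20.
A ∩ B = 09:35–11:45.
That is 1 disjoint piece.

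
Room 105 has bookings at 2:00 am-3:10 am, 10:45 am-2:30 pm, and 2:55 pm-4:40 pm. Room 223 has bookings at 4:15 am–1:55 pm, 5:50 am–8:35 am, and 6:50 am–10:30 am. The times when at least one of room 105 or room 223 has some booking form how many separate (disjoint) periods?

3

Second set merges to 4:15 am–1:55 pm.
A ∪ B = 2:00 am–3:10 am, 4:15 am–2:30 pm, 2:55 pm–4:40 pm.
That is 3 disjoint pieces.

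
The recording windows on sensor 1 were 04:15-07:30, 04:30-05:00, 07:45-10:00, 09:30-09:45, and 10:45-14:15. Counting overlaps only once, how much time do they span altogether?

9 h

Merged: 04:15-07:30, 07:45-10:00, 10:45-14:15.
Lengths: 3 h 15 min + 2 h 15 min + 3 h 30 min = 9 h.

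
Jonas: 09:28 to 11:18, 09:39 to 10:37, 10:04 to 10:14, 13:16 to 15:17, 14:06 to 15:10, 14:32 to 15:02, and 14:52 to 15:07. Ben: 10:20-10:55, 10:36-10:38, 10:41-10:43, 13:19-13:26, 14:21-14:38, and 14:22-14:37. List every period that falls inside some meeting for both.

Merge the first list: 09:28–11:18, 13:16–15:17.
Merge the second list: 10:20–10:55, 13:19–13:26, 14:21–14:38.
09:28–11:18 meets the second set on 10:20–10:55.
13:16–15:17 meets the second set on 13:19–13:26, 14:21–14:38.

10:20–10:55, 13:19–13:26, 14:21–14:38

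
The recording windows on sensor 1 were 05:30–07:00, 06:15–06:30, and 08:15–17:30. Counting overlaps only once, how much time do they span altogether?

10 h 45 min

Merged: 05:30-07:00, 08:15-17:30.
Lengths: 1 h 30 min + 9 h 15 min = 10 h 45 min.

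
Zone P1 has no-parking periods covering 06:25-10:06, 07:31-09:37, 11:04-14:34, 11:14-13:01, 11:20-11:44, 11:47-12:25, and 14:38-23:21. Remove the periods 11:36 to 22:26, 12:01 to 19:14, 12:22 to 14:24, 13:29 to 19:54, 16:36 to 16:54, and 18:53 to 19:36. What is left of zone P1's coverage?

06:25-10:06, 11:04-11:36, 22:26-23:21

First set merges to 06:25-10:06, 11:04-14:34, 14:38-23:21.
Second set merges to 11:36-22:26.
06:25-10:06 is untouched.
11:04-14:34 with B removed leaves 11:04-11:36.
14:38-23:21 with B removed leaves 22:26-23:21.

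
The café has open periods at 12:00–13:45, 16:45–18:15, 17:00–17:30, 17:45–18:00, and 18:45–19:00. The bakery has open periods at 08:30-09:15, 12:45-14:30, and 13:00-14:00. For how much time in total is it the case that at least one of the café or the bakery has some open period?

5 h

A, merged: 12:00–13:45, 16:45–18:15, 18:45–19:00.
B, merged: 08:30–09:15, 12:45–14:30.
A ∪ B = 08:30–09:15, 12:00–14:30, 16:45–18:15, 18:45–19:00.
Total: 45 min + 2 h 30 min + 1 h 30 min + 15 min = 5 h.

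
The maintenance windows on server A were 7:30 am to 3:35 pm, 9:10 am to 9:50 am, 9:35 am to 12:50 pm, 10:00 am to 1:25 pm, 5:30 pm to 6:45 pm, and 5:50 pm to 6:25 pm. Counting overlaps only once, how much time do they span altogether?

9 h 20 min

Merged: 7:30 am-3:35 pm, 5:30 pm-6:45 pm.
Lengths: 8 h 5 min + 1 h 15 min = 9 h 20 min.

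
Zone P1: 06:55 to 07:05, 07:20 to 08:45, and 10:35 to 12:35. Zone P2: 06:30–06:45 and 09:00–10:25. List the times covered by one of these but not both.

06:30–06:45, 06:55–07:05, 07:20–08:45, 09:00–10:25, 10:35–12:35

Only in the first: 06:55–07:05, 07:20–08:45, 10:35–12:35.
Only in the second: 06:30–06:45, 09:00–10:25.
Together these are the periods covered by exactly one.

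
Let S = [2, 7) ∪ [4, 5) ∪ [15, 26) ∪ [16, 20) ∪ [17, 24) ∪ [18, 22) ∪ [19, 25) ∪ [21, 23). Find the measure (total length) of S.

Merged: [2, 7), [15, 26).
Lengths: 5 + 11 = 16.

16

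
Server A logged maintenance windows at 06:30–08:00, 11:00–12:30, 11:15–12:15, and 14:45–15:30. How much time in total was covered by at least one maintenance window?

3 h 45 min

Merged: 06:30–08:00, 11:00–12:30, 14:45–15:30.
Lengths: 1 h 30 min + 1 h 30 min + 45 min = 3 h 45 min.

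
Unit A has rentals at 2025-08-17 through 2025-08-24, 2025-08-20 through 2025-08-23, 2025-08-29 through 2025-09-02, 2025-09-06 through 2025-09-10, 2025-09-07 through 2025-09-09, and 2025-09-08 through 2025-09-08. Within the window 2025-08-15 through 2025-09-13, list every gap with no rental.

2025-08-15 through 2025-08-16, 2025-08-25 through 2025-08-28, 2025-09-03 through 2025-09-05, 2025-09-11 through 2025-09-13

Covered (merged): 2025-08-17 through 2025-08-24, 2025-08-29 through 2025-09-02, 2025-09-06 through 2025-09-10.
Complement within 2025-08-15 through 2025-09-13: 2025-08-15 through 2025-08-16, 2025-08-25 through 2025-08-28, 2025-09-03 through 2025-09-05, 2025-09-11 through 2025-09-13.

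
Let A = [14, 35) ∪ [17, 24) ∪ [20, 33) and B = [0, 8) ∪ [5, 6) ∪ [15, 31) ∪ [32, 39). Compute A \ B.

[14, 15) ∪ [31, 32)

First set merges to [14, 35).
Second set merges to [0, 8), [15, 31), [32, 39).
[14, 35) minus B → [14, 15), [31, 32).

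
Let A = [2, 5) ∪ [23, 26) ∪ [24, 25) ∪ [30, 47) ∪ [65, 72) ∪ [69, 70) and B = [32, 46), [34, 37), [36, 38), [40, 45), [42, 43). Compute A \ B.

Merge the first list: [2, 5), [23, 26), [30, 47), [65, 72).
Merge the second list: [32, 46).
[2, 5) is untouched.
[23, 26) is untouched.
[30, 47) with B removed leaves [30, 32), [46, 47).
[65, 72) is untouched.

[2, 5) ∪ [23, 26) ∪ [30, 32) ∪ [46, 47) ∪ [65, 72)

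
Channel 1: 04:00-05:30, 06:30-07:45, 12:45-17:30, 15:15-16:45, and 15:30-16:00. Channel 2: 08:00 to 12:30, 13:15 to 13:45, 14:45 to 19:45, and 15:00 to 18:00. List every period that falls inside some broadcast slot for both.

A, merged: 04:00–05:30, 06:30–07:45, 12:45–17:30.
B, merged: 08:00–12:30, 13:15–13:45, 14:45–19:45.
04:00–05:30 meets no B interval.
06:30–07:45 meets no B interval.
12:45–17:30 ∩ B → 13:15–13:45, 14:45–17:30.

13:15–13:45, 14:45–17:30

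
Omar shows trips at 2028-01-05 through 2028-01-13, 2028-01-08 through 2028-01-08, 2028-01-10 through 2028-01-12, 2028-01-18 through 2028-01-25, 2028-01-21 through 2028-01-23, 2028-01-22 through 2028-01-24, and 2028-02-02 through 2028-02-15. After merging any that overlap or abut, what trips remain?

2028-01-08 through 2028-01-08 overlaps/touches 2028-01-05 through 2028-01-13 → extend to 2028-01-05 through 2028-01-13.
2028-01-10 through 2028-01-12 overlaps/touches 2028-01-05 through 2028-01-13 → extend to 2028-01-05 through 2028-01-13.
2028-01-18 through 2028-01-25 is disjoint → start new block.
2028-01-21 through 2028-01-23 overlaps/touches 2028-01-18 through 2028-01-25 → extend to 2028-01-18 through 2028-01-25.
2028-01-22 through 2028-01-24 overlaps/touches 2028-01-18 through 2028-01-25 → extend to 2028-01-18 through 2028-01-25.
2028-02-02 through 2028-02-15 is disjoint → start new block.

2028-01-05 through 2028-01-13, 2028-01-18 through 2028-01-25, 2028-02-02 through 2028-02-15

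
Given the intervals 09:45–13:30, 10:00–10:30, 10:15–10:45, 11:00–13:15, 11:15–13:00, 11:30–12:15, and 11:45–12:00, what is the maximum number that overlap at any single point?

At 11:45, 5 of the intervals are simultaneously active.
No point has more.

5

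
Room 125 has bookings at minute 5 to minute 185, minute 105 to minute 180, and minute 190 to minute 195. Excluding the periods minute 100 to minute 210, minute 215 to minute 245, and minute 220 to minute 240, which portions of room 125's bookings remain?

First set merges to minute 5 to minute 185, minute 190 to minute 195.
Second set merges to minute 100 to minute 210, minute 215 to minute 245.
minute 5 to minute 185 minus B → minute 5 to minute 100.
minute 190 to minute 195: fully covered by B → removed.

minute 5 to minute 100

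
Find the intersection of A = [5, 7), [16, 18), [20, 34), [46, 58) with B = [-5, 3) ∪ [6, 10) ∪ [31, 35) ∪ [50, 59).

[6, 7) ∪ [31, 34) ∪ [50, 58)

[5, 7) meets the second set on [6, 7).
[16, 18): no overlap with the second set.
[20, 34) meets the second set on [31, 34).
[46, 58) meets the second set on [50, 58).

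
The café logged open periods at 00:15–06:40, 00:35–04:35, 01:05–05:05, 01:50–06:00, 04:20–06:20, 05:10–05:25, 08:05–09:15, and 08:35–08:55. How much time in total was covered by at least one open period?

7 h 35 min

Merged: 00:15–06:40, 08:05–09:15.
Lengths: 6 h 25 min + 1 h 10 min = 7 h 35 min.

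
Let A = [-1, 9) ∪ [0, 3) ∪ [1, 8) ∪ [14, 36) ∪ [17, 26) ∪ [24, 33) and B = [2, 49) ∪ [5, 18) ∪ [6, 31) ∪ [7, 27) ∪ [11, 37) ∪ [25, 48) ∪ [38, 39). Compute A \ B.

First set merges to [-1, 9), [14, 36).
Second set merges to [2, 49).
[-1, 9) minus B → [-1, 2).
[14, 36): fully covered by B → removed.

[-1, 2)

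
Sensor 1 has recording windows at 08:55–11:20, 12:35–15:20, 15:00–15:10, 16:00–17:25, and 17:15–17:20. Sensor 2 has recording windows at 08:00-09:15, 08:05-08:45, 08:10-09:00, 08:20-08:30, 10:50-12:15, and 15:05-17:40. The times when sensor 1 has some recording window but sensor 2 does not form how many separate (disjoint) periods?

2

Merge the first list: 08:55–11:20, 12:35–15:20, 16:00–17:25.
Merge the second list: 08:00–09:15, 10:50–12:15, 15:05–17:40.
A \ B = 09:15–10:50, 12:35–15:05.
That is 2 disjoint pieces.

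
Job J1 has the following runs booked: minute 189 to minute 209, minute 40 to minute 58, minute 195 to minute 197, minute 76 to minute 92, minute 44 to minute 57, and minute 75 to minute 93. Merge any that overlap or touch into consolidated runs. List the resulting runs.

minute 40 to minute 58, minute 75 to minute 93, minute 189 to minute 209

Sort by start: minute 40 to minute 58, minute 44 to minute 57, minute 75 to minute 93, minute 76 to minute 92, minute 189 to minute 209, minute 195 to minute 197.
minute 44 to minute 57 overlaps/touches minute 40 to minute 58 → extend to minute 40 to minute 58.
minute 75 to minute 93 is disjoint → start new block.
minute 76 to minute 92 overlaps/touches minute 75 to minute 93 → extend to minute 75 to minute 93.
minute 189 to minute 209 is disjoint → start new block.
minute 195 to minute 197 overlaps/touches minute 189 to minute 209 → extend to minute 189 to minute 209.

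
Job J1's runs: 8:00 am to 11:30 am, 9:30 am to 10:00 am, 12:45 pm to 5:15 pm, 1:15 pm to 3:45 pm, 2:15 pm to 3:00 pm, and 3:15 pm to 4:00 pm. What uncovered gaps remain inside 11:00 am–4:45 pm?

11:30 am–12:45 pm

Covered (merged): 8:00 am–11:30 am, 12:45 pm–5:15 pm.
Complement within 11:00 am–4:45 pm: 11:30 am–12:45 pm.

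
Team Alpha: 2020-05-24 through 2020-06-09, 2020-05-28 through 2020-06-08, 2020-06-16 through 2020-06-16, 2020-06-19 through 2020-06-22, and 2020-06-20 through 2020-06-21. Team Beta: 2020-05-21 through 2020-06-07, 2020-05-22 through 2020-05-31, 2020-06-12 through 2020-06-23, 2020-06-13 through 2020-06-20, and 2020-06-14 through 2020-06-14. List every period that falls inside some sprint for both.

First set merges to 2020-05-24 through 2020-06-09, 2020-06-16 through 2020-06-16, 2020-06-19 through 2020-06-22.
Second set merges to 2020-05-21 through 2020-06-07, 2020-06-12 through 2020-06-23.
2020-05-24 through 2020-06-09 meets the second set on 2020-05-24 through 2020-06-07.
2020-06-16 through 2020-06-16 meets the second set on 2020-06-16 through 2020-06-16.
2020-06-19 through 2020-06-22 meets the second set on 2020-06-19 through 2020-06-22.

2020-05-24 through 2020-06-07, 2020-06-16 through 2020-06-16, 2020-06-19 through 2020-06-22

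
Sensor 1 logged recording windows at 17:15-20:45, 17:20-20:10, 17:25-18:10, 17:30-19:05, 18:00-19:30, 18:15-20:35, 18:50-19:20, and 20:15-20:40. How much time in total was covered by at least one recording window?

Merged: 17:15–20:45.
Length: 3 h 30 min.

3 h 30 min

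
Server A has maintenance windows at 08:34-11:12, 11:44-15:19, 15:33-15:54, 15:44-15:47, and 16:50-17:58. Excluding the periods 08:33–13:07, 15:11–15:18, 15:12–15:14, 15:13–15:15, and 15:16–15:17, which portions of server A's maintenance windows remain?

13:07–15:11, 15:18–15:19, 15:33–15:54, 16:50–17:58

Merge the first list: 08:34–11:12, 11:44–15:19, 15:33–15:54, 16:50–17:58.
Merge the second list: 08:33–13:07, 15:11–15:18.
08:34–11:12 lies entirely inside B → drops out.
11:44–15:19 with B removed leaves 13:07–15:11, 15:18–15:19.
15:33–15:54 is untouched.
16:50–17:58 is untouched.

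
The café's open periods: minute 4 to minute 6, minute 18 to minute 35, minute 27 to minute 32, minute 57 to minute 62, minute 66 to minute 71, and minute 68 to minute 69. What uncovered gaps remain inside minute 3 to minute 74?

minute 3 to minute 4, minute 6 to minute 18, minute 35 to minute 57, minute 62 to minute 66, minute 71 to minute 74

Covered (merged): minute 4 to minute 6, minute 18 to minute 35, minute 57 to minute 62, minute 66 to minute 71.
Uncovered inside minute 3 to minute 74: minute 3 to minute 4, minute 6 to minute 18, minute 35 to minute 57, minute 62 to minute 66, minute 71 to minute 74.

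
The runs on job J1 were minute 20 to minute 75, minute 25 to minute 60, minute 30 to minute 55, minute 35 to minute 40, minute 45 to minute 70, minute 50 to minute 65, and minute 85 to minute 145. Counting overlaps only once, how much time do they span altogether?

Merged: minute 20 to minute 75, minute 85 to minute 145.
Lengths: 55 minutes + 60 minutes = 115 minutes.

115 minutes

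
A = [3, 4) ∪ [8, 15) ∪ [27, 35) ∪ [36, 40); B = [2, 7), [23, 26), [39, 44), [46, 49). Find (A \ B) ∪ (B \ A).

[2, 3) ∪ [4, 7) ∪ [8, 15) ∪ [23, 26) ∪ [27, 35) ∪ [36, 39) ∪ [40, 44) ∪ [46, 49)

A but not B: [8, 15), [27, 35), [36, 39).
B but not A: [2, 3), [4, 7), [23, 26), [40, 44), [46, 49).
Combining gives A △ B.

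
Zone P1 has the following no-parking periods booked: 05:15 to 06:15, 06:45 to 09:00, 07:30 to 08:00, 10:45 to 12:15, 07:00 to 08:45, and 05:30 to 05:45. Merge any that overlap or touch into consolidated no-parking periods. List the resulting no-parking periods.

05:15-06:15, 06:45-09:00, 10:45-12:15

Sort by start: 05:15-06:15, 05:30-05:45, 06:45-09:00, 07:00-08:45, 07:30-08:00, 10:45-12:15.
05:30-05:45 overlaps/touches 05:15-06:15 → extend to 05:15-06:15.
06:45-09:00 is disjoint → start new block.
07:00-08:45 overlaps/touches 06:45-09:00 → extend to 06:45-09:00.
07:30-08:00 overlaps/touches 06:45-09:00 → extend to 06:45-09:00.
10:45-12:15 is disjoint → start new block.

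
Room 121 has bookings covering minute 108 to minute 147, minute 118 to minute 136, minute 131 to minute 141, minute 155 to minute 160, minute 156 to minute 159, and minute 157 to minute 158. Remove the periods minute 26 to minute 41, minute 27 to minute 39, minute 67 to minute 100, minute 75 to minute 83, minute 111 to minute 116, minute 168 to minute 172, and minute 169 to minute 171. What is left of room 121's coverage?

minute 108 to minute 111, minute 116 to minute 147, minute 155 to minute 160

Merge the first list: minute 108 to minute 147, minute 155 to minute 160.
Merge the second list: minute 26 to minute 41, minute 67 to minute 100, minute 111 to minute 116, minute 168 to minute 172.
minute 108 to minute 147 \ B = minute 108 to minute 111, minute 116 to minute 147.
minute 155 to minute 160: nothing removed.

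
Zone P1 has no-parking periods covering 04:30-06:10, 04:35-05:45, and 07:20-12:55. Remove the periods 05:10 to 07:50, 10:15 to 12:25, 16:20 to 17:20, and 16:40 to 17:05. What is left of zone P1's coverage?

Merge the first list: 04:30–06:10, 07:20–12:55.
Merge the second list: 05:10–07:50, 10:15–12:25, 16:20–17:20.
04:30–06:10 \ B = 04:30–05:10.
07:20–12:55 \ B = 07:50–10:15, 12:25–12:55.

04:30–05:10, 07:50–10:15, 12:25–12:55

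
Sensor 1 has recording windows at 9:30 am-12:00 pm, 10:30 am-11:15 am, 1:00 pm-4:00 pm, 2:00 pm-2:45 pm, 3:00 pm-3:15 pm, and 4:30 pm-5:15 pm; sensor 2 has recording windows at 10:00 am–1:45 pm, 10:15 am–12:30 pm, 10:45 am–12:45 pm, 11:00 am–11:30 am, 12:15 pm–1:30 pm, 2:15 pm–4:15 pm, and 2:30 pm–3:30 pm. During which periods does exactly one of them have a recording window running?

9:30 am–10:00 am, 12:00 pm–1:00 pm, 1:45 pm–2:15 pm, 4:00 pm–4:15 pm, 4:30 pm–5:15 pm

A, merged: 9:30 am–12:00 pm, 1:00 pm–4:00 pm, 4:30 pm–5:15 pm.
B, merged: 10:00 am–1:45 pm, 2:15 pm–4:15 pm.
A \ B = 9:30 am–10:00 am, 1:45 pm–2:15 pm, 4:30 pm–5:15 pm.
B \ A = 12:00 pm–1:00 pm, 4:00 pm–4:15 pm.
Union of the two gives the symmetric difference.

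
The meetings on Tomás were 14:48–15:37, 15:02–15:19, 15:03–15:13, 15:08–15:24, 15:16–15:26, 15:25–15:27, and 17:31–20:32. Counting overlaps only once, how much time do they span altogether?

Merged: 14:48-15:37, 17:31-20:32.
Lengths: 49 min + 3 h 1 min = 3 h 50 min.

3 h 50 min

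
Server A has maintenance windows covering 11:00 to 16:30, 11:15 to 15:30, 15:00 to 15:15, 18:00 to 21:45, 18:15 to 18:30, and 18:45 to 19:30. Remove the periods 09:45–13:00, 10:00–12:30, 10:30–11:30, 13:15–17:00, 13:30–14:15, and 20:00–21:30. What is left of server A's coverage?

13:00–13:15, 18:00–20:00, 21:30–21:45

A, merged: 11:00–16:30, 18:00–21:45.
B, merged: 09:45–13:00, 13:15–17:00, 20:00–21:30.
11:00–16:30 \ B = 13:00–13:15.
18:00–21:45 \ B = 18:00–20:00, 21:30–21:45.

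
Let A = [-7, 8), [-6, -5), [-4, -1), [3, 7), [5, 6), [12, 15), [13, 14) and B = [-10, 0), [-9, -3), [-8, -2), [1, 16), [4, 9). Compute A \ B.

[0, 1)

First set merges to [-7, 8), [12, 15).
Second set merges to [-10, 0), [1, 16).
[-7, 8) \ B = [0, 1).
[12, 15): entirely removed.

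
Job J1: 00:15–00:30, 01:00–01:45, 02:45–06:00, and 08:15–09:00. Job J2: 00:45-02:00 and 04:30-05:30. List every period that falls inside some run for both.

00:15–00:30 falls entirely outside B.
01:00–01:45 overlaps B on 01:00–01:45.
02:45–06:00 overlaps B on 04:30–05:30.
08:15–09:00 falls entirely outside B.

01:00–01:45, 04:30–05:30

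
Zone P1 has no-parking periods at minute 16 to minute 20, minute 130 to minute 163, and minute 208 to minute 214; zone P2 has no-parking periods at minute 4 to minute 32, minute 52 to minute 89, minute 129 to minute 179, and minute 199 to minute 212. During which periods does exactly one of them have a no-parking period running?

minute 4 to minute 16, minute 20 to minute 32, minute 52 to minute 89, minute 129 to minute 130, minute 163 to minute 179, minute 199 to minute 208, minute 212 to minute 214

A but not B: minute 212 to minute 214.
B but not A: minute 4 to minute 16, minute 20 to minute 32, minute 52 to minute 89, minute 129 to minute 130, minute 163 to minute 179, minute 199 to minute 208.
Combining gives A △ B.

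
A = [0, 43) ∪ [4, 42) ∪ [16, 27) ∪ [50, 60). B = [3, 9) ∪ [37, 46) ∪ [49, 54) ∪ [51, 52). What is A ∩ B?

[3, 9) ∪ [37, 43) ∪ [50, 54)

Merge the first list: [0, 43), [50, 60).
Merge the second list: [3, 9), [37, 46), [49, 54).
[0, 43) ∩ B → [3, 9), [37, 43).
[50, 60) ∩ B → [50, 54).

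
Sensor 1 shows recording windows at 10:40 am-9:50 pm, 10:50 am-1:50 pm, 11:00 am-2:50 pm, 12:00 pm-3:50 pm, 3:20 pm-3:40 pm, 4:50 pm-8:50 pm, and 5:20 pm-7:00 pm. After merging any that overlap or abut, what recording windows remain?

10:40 am–9:50 pm

10:50 am–1:50 pm overlaps/touches 10:40 am–9:50 pm → extend to 10:40 am–9:50 pm.
11:00 am–2:50 pm overlaps/touches 10:40 am–9:50 pm → extend to 10:40 am–9:50 pm.
12:00 pm–3:50 pm overlaps/touches 10:40 am–9:50 pm → extend to 10:40 am–9:50 pm.
3:20 pm–3:40 pm overlaps/touches 10:40 am–9:50 pm → extend to 10:40 am–9:50 pm.
4:50 pm–8:50 pm overlaps/touches 10:40 am–9:50 pm → extend to 10:40 am–9:50 pm.
5:20 pm–7:00 pm overlaps/touches 10:40 am–9:50 pm → extend to 10:40 am–9:50 pm.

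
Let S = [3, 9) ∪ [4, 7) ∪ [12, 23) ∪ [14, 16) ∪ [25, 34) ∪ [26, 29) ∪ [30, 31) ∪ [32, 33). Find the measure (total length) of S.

26

Merged: [3, 9), [12, 23), [25, 34).
Lengths: 6 + 11 + 9 = 26.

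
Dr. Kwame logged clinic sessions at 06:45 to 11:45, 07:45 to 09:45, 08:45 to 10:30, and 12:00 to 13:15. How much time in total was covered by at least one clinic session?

Merged: 06:45–11:45, 12:00–13:15.
Lengths: 5 h + 1 h 15 min = 6 h 15 min.

6 h 15 min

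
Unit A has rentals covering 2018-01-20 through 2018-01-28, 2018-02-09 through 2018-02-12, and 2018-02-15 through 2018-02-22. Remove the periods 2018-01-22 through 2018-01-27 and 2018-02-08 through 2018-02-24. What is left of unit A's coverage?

2018-01-20 through 2018-01-21, 2018-01-28 through 2018-01-28

2018-01-20 through 2018-01-28 \ B = 2018-01-20 through 2018-01-21, 2018-01-28 through 2018-01-28.
2018-02-09 through 2018-02-12: entirely removed.
2018-02-15 through 2018-02-22: entirely removed.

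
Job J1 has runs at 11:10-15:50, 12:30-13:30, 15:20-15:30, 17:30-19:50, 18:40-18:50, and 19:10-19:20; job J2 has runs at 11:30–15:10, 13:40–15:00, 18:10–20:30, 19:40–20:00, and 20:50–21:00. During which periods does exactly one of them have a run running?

Merge the first list: 11:10-15:50, 17:30-19:50.
Merge the second list: 11:30-15:10, 18:10-20:30, 20:50-21:00.
Only in the first: 11:10-11:30, 15:10-15:50, 17:30-18:10.
Only in the second: 19:50-20:30, 20:50-21:00.
Together these are the periods covered by exactly one.

11:10-11:30, 15:10-15:50, 17:30-18:10, 19:50-20:30, 20:50-21:00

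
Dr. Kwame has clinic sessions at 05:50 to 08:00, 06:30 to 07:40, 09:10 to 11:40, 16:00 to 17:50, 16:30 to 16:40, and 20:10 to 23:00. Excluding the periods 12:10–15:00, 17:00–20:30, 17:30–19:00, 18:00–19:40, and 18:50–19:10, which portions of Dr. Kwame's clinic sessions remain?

Merge the first list: 05:50–08:00, 09:10–11:40, 16:00–17:50, 20:10–23:00.
Merge the second list: 12:10–15:00, 17:00–20:30.
05:50–08:00 is untouched.
09:10–11:40 is untouched.
16:00–17:50 with B removed leaves 16:00–17:00.
20:10–23:00 with B removed leaves 20:30–23:00.

05:50–08:00, 09:10–11:40, 16:00–17:00, 20:30–23:00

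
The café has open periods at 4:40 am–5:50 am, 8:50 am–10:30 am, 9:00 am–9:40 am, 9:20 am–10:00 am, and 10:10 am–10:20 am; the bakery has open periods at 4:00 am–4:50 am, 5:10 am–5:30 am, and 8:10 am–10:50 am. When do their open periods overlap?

4:40 am-4:50 am, 5:10 am-5:30 am, 8:50 am-10:30 am

Merge the first list: 4:40 am-5:50 am, 8:50 am-10:30 am.
4:40 am-5:50 am meets the second set on 4:40 am-4:50 am, 5:10 am-5:30 am.
8:50 am-10:30 am meets the second set on 8:50 am-10:30 am.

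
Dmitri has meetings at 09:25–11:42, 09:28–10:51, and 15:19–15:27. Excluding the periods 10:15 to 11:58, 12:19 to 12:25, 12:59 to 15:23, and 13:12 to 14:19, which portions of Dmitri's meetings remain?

A, merged: 09:25–11:42, 15:19–15:27.
B, merged: 10:15–11:58, 12:19–12:25, 12:59–15:23.
09:25–11:42 \ B = 09:25–10:15.
15:19–15:27 \ B = 15:23–15:27.

09:25–10:15, 15:23–15:27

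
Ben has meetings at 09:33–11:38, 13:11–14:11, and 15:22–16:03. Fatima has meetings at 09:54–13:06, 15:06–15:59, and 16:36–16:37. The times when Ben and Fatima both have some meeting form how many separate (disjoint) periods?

A ∩ B = 09:54-11:38, 15:22-15:59.
That is 2 disjoint pieces.

2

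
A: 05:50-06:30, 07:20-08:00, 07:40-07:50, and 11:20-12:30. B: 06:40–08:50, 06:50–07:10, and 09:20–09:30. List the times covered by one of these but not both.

A, merged: 05:50–06:30, 07:20–08:00, 11:20–12:30.
B, merged: 06:40–08:50, 09:20–09:30.
A but not B: 05:50–06:30, 11:20–12:30.
B but not A: 06:40–07:20, 08:00–08:50, 09:20–09:30.
Combining gives A △ B.

05:50–06:30, 06:40–07:20, 08:00–08:50, 09:20–09:30, 11:20–12:30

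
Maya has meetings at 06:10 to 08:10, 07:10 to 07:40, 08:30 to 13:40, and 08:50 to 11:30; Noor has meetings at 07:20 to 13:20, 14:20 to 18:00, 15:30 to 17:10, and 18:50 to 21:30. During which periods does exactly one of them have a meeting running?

06:10–07:20, 08:10–08:30, 13:20–13:40, 14:20–18:00, 18:50–21:30

A, merged: 06:10–08:10, 08:30–13:40.
B, merged: 07:20–13:20, 14:20–18:00, 18:50–21:30.
A \ B = 06:10–07:20, 13:20–13:40.
B \ A = 08:10–08:30, 14:20–18:00, 18:50–21:30.
Union of the two gives the symmetric difference.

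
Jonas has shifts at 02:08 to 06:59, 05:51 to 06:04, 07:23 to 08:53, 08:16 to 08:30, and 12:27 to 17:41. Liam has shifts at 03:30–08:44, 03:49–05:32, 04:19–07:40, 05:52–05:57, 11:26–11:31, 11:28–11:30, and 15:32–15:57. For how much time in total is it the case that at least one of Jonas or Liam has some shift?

12 h 4 min

First set merges to 02:08-06:59, 07:23-08:53, 12:27-17:41.
Second set merges to 03:30-08:44, 11:26-11:31, 15:32-15:57.
A ∪ B = 02:08-08:53, 11:26-11:31, 12:27-17:41.
Total: 6 h 45 min + 5 min + 5 h 14 min = 12 h 4 min.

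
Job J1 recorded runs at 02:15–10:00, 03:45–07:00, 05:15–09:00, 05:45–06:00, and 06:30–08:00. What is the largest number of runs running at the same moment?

Walk the sorted start/end points keeping a running depth.
The depth first hits 4 at 05:45.

4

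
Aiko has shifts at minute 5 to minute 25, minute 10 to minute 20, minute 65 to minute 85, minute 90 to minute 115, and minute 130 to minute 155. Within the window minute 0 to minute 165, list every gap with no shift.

minute 0 to minute 5, minute 25 to minute 65, minute 85 to minute 90, minute 115 to minute 130, minute 155 to minute 165

Covered (merged): minute 5 to minute 25, minute 65 to minute 85, minute 90 to minute 115, minute 130 to minute 155.
Gaps within minute 0 to minute 165: minute 0 to minute 5, minute 25 to minute 65, minute 85 to minute 90, minute 115 to minute 130, minute 155 to minute 165.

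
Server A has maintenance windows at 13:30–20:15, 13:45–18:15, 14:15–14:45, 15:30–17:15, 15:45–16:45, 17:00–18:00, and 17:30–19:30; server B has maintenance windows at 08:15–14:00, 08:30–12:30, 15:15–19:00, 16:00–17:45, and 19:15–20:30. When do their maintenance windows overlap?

13:30–14:00, 15:15–19:00, 19:15–20:15

First set merges to 13:30–20:15.
Second set merges to 08:15–14:00, 15:15–19:00, 19:15–20:30.
13:30–20:15 ∩ B → 13:30–14:00, 15:15–19:00, 19:15–20:15.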